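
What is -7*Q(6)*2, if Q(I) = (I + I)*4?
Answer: -672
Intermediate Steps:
Q(I) = 8*I (Q(I) = (2*I)*4 = 8*I)
-7*Q(6)*2 = -56*6*2 = -7*48*2 = -336*2 = -672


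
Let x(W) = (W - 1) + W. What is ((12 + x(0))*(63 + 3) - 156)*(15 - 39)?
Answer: -13680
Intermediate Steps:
x(W) = -1 + 2*W (x(W) = (-1 + W) + W = -1 + 2*W)
((12 + x(0))*(63 + 3) - 156)*(15 - 39) = ((12 + (-1 + 2*0))*(63 + 3) - 156)*(15 - 39) = ((12 + (-1 + 0))*66 - 156)*(-24) = ((12 - 1)*66 - 156)*(-24) = (11*66 - 156)*(-24) = (726 - 156)*(-24) = 570*(-24) = -13680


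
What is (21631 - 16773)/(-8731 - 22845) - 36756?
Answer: -580306157/15788 ≈ -36756.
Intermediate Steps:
(21631 - 16773)/(-8731 - 22845) - 36756 = 4858/(-31576) - 36756 = 4858*(-1/31576) - 36756 = -2429/15788 - 36756 = -580306157/15788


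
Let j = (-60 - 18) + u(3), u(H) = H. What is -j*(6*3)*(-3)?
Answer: -4050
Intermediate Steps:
j = -75 (j = (-60 - 18) + 3 = -78 + 3 = -75)
-j*(6*3)*(-3) = -(-75)*(6*3)*(-3) = -(-75)*18*(-3) = -(-75)*(-54) = -1*4050 = -4050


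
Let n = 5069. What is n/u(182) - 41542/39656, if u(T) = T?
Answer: 48363905/1804348 ≈ 26.804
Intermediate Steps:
n/u(182) - 41542/39656 = 5069/182 - 41542/39656 = 5069*(1/182) - 41542*1/39656 = 5069/182 - 20771/19828 = 48363905/1804348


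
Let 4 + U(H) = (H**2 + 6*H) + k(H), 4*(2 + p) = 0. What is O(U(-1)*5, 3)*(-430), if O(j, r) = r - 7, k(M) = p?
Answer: 1720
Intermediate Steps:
p = -2 (p = -2 + (1/4)*0 = -2 + 0 = -2)
k(M) = -2
U(H) = -6 + H**2 + 6*H (U(H) = -4 + ((H**2 + 6*H) - 2) = -4 + (-2 + H**2 + 6*H) = -6 + H**2 + 6*H)
O(j, r) = -7 + r
O(U(-1)*5, 3)*(-430) = (-7 + 3)*(-430) = -4*(-430) = 1720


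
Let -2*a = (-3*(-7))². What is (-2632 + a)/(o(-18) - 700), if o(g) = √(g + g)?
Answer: 998375/245018 + 17115*I/490036 ≈ 4.0747 + 0.034926*I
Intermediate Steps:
o(g) = √2*√g (o(g) = √(2*g) = √2*√g)
a = -441/2 (a = -(-3*(-7))²/2 = -½*21² = -½*441 = -441/2 ≈ -220.50)
(-2632 + a)/(o(-18) - 700) = (-2632 - 441/2)/(√2*√(-18) - 700) = -5705/(2*(√2*(3*I*√2) - 700)) = -5705/(2*(6*I - 700)) = -5705*(-700 - 6*I)/490036/2 = -5705*(-700 - 6*I)/980072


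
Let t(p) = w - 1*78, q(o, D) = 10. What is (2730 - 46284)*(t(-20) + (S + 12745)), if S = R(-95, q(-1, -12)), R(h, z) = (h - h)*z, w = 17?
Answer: -552438936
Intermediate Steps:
t(p) = -61 (t(p) = 17 - 1*78 = 17 - 78 = -61)
R(h, z) = 0 (R(h, z) = 0*z = 0)
S = 0
(2730 - 46284)*(t(-20) + (S + 12745)) = (2730 - 46284)*(-61 + (0 + 12745)) = -43554*(-61 + 12745) = -43554*12684 = -552438936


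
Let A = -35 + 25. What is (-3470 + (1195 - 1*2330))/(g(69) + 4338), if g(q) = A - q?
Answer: -4605/4259 ≈ -1.0812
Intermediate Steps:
A = -10
g(q) = -10 - q
(-3470 + (1195 - 1*2330))/(g(69) + 4338) = (-3470 + (1195 - 1*2330))/((-10 - 1*69) + 4338) = (-3470 + (1195 - 2330))/((-10 - 69) + 4338) = (-3470 - 1135)/(-79 + 4338) = -4605/4259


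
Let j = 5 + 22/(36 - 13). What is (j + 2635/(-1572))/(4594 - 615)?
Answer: 154759/143864724 ≈ 0.0010757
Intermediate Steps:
j = 137/23 (j = 5 + 22/23 = 137/23 ≈ 5.9565)
(j + 2635/(-1572))/(4594 - 615) = (137/23 + 2635/(-1572))/(4594 - 615) = (137/23 + 2635*(-1/1572))/3979 = (137/23 - 2635/1572)*(1/3979) = (154759/36156)*(1/3979) = 154759/143864724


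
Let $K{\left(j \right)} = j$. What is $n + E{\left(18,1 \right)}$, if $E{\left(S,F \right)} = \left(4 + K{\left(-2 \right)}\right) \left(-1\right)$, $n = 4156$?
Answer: $4154$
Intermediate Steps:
$E{\left(S,F \right)} = -2$ ($E{\left(S,F \right)} = \left(4 - 2\right) \left(-1\right) = 2 \left(-1\right) = -2$)
$n + E{\left(18,1 \right)} = 4156 - 2 = 4154$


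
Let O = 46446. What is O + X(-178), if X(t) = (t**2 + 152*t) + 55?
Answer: 51129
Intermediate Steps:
X(t) = 55 + t**2 + 152*t
O + X(-178) = 46446 + (55 + (-178)**2 + 152*(-178)) = 46446 + (55 + 31684 - 27056) = 46446 + 4683 = 51129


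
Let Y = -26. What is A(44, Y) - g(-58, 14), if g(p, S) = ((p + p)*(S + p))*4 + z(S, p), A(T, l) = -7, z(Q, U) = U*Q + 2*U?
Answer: -19495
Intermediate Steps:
z(Q, U) = 2*U + Q*U (z(Q, U) = Q*U + 2*U = 2*U + Q*U)
g(p, S) = p*(2 + S) + 8*p*(S + p) (g(p, S) = ((p + p)*(S + p))*4 + p*(2 + S) = ((2*p)*(S + p))*4 + p*(2 + S) = (2*p*(S + p))*4 + p*(2 + S) = 8*p*(S + p) + p*(2 + S) = p*(2 + S) + 8*p*(S + p))
A(44, Y) - g(-58, 14) = -7 - (-58)*(2 + 8*(-58) + 9*14) = -7 - (-58)*(2 - 464 + 126) = -7 - (-58)*(-336) = -7 - 1*19488 = -7 - 19488 = -19495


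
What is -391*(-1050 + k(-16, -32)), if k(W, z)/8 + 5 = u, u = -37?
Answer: 541926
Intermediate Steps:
k(W, z) = -336 (k(W, z) = -40 + 8*(-37) = -40 - 296 = -336)
-391*(-1050 + k(-16, -32)) = -391*(-1050 - 336) = -391*(-1386) = 541926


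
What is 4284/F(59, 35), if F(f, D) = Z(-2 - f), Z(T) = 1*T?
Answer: -4284/61 ≈ -70.229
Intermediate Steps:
Z(T) = T
F(f, D) = -2 - f
4284/F(59, 35) = 4284/(-2 - 1*59) = 4284/(-2 - 59) = 4284/(-61) = 4284*(-1/61) = -4284/61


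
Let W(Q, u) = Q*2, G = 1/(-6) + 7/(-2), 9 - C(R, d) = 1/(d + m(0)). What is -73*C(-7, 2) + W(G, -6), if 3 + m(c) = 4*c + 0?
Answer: -2212/3 ≈ -737.33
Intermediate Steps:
m(c) = -3 + 4*c (m(c) = -3 + (4*c + 0) = -3 + 4*c)
C(R, d) = 9 - 1/(-3 + d) (C(R, d) = 9 - 1/(d + (-3 + 4*0)) = 9 - 1/(d + (-3 + 0)) = 9 - 1/(d - 3) = 9 - 1/(-3 + d))
G = -11/3 (G = 1*(-⅙) + 7*(-½) = -⅙ - 7/2 = -11/3 ≈ -3.6667)
W(Q, u) = 2*Q
-73*C(-7, 2) + W(G, -6) = -73*(-28 + 9*2)/(-3 + 2) + 2*(-11/3) = -73*(-28 + 18)/(-1) - 22/3 = -(-73)*(-10) - 22/3 = -73*10 - 22/3 = -730 - 22/3 = -2212/3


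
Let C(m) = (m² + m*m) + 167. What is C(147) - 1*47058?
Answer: -3673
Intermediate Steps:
C(m) = 167 + 2*m² (C(m) = (m² + m²) + 167 = 2*m² + 167 = 167 + 2*m²)
C(147) - 1*47058 = (167 + 2*147²) - 1*47058 = (167 + 2*21609) - 47058 = (167 + 43218) - 47058 = 43385 - 47058 = -3673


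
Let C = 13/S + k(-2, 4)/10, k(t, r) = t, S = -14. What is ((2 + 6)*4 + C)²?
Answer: 4669921/4900 ≈ 953.04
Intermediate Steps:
C = -79/70 (C = 13/(-14) - 2/10 = 13*(-1/14) - 2*⅒ = -13/14 - ⅕ = -79/70 ≈ -1.1286)
((2 + 6)*4 + C)² = ((2 + 6)*4 - 79/70)² = (8*4 - 79/70)² = (32 - 79/70)² = (2161/70)² = 4669921/4900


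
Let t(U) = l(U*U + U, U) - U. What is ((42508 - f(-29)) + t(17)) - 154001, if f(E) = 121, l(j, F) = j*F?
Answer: -106429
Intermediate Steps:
l(j, F) = F*j
t(U) = -U + U*(U + U²) (t(U) = U*(U*U + U) - U = U*(U² + U) - U = U*(U + U²) - U = -U + U*(U + U²))
((42508 - f(-29)) + t(17)) - 154001 = ((42508 - 1*121) + 17*(-1 + 17*(1 + 17))) - 154001 = ((42508 - 121) + 17*(-1 + 17*18)) - 154001 = (42387 + 17*(-1 + 306)) - 154001 = (42387 + 17*305) - 154001 = (42387 + 5185) - 154001 = 47572 - 154001 = -106429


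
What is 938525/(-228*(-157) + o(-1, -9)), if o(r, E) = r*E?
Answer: 865/33 ≈ 26.212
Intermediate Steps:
o(r, E) = E*r
938525/(-228*(-157) + o(-1, -9)) = 938525/(-228*(-157) - 9*(-1)) = 938525/(35796 + 9) = 938525/35805 = 938525*(1/35805) = 865/33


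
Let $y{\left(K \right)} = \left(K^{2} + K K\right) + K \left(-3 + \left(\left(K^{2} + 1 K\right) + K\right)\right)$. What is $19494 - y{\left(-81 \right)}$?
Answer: $524448$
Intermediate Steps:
$y{\left(K \right)} = 2 K^{2} + K \left(-3 + K^{2} + 2 K\right)$ ($y{\left(K \right)} = \left(K^{2} + K^{2}\right) + K \left(-3 + \left(\left(K^{2} + K\right) + K\right)\right) = 2 K^{2} + K \left(-3 + \left(\left(K + K^{2}\right) + K\right)\right) = 2 K^{2} + K \left(-3 + \left(K^{2} + 2 K\right)\right) = 2 K^{2} + K \left(-3 + K^{2} + 2 K\right)$)
$19494 - y{\left(-81 \right)} = 19494 - - 81 \left(-3 + \left(-81\right)^{2} + 4 \left(-81\right)\right) = 19494 - - 81 \left(-3 + 6561 - 324\right) = 19494 - \left(-81\right) 6234 = 19494 - -504954 = 19494 + 504954 = 524448$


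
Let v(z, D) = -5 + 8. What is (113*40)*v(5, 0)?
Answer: 13560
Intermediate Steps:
v(z, D) = 3
(113*40)*v(5, 0) = (113*40)*3 = 4520*3 = 13560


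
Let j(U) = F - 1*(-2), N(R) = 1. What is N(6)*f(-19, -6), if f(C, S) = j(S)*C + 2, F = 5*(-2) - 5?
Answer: 249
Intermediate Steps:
F = -15 (F = -10 - 5 = -15)
j(U) = -13 (j(U) = -15 - 1*(-2) = -15 + 2 = -13)
f(C, S) = 2 - 13*C (f(C, S) = -13*C + 2 = 2 - 13*C)
N(6)*f(-19, -6) = 1*(2 - 13*(-19)) = 1*(2 + 247) = 1*249 = 249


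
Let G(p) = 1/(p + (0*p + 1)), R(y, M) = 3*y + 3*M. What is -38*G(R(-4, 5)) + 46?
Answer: 73/2 ≈ 36.500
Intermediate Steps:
R(y, M) = 3*M + 3*y
G(p) = 1/(1 + p) (G(p) = 1/(p + (0 + 1)) = 1/(p + 1) = 1/(1 + p))
-38*G(R(-4, 5)) + 46 = -38/(1 + (3*5 + 3*(-4))) + 46 = -38/(1 + (15 - 12)) + 46 = -38/(1 + 3) + 46 = -38/4 + 46 = -38*¼ + 46 = -19/2 + 46 = 73/2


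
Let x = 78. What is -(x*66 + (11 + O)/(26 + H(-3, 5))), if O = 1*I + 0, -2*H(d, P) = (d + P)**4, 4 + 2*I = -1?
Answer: -185345/36 ≈ -5148.5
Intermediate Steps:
I = -5/2 (I = -2 + (1/2)*(-1) = -2 - 1/2 = -5/2 ≈ -2.5000)
H(d, P) = -(P + d)**4/2 (H(d, P) = -(d + P)**4/2 = -(P + d)**4/2)
O = -5/2 (O = 1*(-5/2) + 0 = -5/2 + 0 = -5/2 ≈ -2.5000)
-(x*66 + (11 + O)/(26 + H(-3, 5))) = -(78*66 + (11 - 5/2)/(26 - (5 - 3)**4/2)) = -(5148 + 17/(2*(26 - 1/2*2**4))) = -(5148 + 17/(2*(26 - 1/2*16))) = -(5148 + 17/(2*(26 - 8))) = -(5148 + (17/2)/18) = -(5148 + (17/2)*(1/18)) = -(5148 + 17/36) = -1*185345/36 = -185345/36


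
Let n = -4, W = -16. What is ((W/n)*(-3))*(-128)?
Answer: 1536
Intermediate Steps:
((W/n)*(-3))*(-128) = (-16/(-4)*(-3))*(-128) = (-16*(-1/4)*(-3))*(-128) = (4*(-3))*(-128) = -12*(-128) = 1536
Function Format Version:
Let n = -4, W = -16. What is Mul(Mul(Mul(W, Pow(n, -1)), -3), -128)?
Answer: 1536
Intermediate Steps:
Mul(Mul(Mul(W, Pow(n, -1)), -3), -128) = Mul(Mul(Mul(-16, Pow(-4, -1)), -3), -128) = Mul(Mul(Mul(-16, Rational(-1, 4)), -3), -128) = Mul(Mul(4, -3), -128) = Mul(-12, -128) = 1536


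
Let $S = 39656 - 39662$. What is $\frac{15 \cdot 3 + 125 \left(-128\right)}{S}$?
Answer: $\frac{15955}{6} \approx 2659.2$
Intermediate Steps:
$S = -6$
$\frac{15 \cdot 3 + 125 \left(-128\right)}{S} = \frac{15 \cdot 3 + 125 \left(-128\right)}{-6} = \left(45 - 16000\right) \left(- \frac{1}{6}\right) = \left(-15955\right) \left(- \frac{1}{6}\right) = \frac{15955}{6}$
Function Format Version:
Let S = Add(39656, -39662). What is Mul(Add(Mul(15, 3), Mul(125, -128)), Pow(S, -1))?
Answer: Rational(15955, 6) ≈ 2659.2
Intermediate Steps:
S = -6
Mul(Add(Mul(15, 3), Mul(125, -128)), Pow(S, -1)) = Mul(Add(Mul(15, 3), Mul(125, -128)), Pow(-6, -1)) = Mul(Add(45, -16000), Rational(-1, 6)) = Mul(-15955, Rational(-1, 6)) = Rational(15955, 6)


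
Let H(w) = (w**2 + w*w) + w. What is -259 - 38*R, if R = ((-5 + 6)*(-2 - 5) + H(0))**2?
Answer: -2121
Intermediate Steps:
H(w) = w + 2*w**2 (H(w) = (w**2 + w**2) + w = 2*w**2 + w = w + 2*w**2)
R = 49 (R = ((-5 + 6)*(-2 - 5) + 0*(1 + 2*0))**2 = (1*(-7) + 0*(1 + 0))**2 = (-7 + 0*1)**2 = (-7 + 0)**2 = (-7)**2 = 49)
-259 - 38*R = -259 - 38*49 = -259 - 1862 = -2121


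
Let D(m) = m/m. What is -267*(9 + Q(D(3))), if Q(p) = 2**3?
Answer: -4539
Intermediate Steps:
D(m) = 1
Q(p) = 8
-267*(9 + Q(D(3))) = -267*(9 + 8) = -267*17 = -4539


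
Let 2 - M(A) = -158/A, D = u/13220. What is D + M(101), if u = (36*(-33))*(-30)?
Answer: 417942/66761 ≈ 6.2603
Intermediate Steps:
u = 35640 (u = -1188*(-30) = 35640)
D = 1782/661 (D = 35640/13220 = 35640*(1/13220) = 1782/661 ≈ 2.6959)
M(A) = 2 + 158/A (M(A) = 2 - (-158)/A = 2 + 158/A)
D + M(101) = 1782/661 + (2 + 158/101) = 1782/661 + 360/101 = 417942/66761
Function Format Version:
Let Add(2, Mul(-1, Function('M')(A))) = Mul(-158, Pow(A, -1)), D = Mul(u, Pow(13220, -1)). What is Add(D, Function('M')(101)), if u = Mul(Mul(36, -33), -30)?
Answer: Rational(417942, 66761) ≈ 6.2603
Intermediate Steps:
u = 35640 (u = Mul(-1188, -30) = 35640)
D = Rational(1782, 661) (D = Mul(35640, Pow(13220, -1)) = Mul(35640, Rational(1, 13220)) = Rational(1782, 661) ≈ 2.6959)
Function('M')(A) = Add(2, Mul(158, Pow(A, -1))) (Function('M')(A) = Add(2, Mul(-1, Mul(-158, Pow(A, -1)))) = Add(2, Mul(158, Pow(A, -1))))
Add(D, Function('M')(101)) = Add(Rational(1782, 661), Add(2, Mul(158, Pow(101, -1)))) = Add(Rational(1782, 661), Add(2, Mul(158, Rational(1, 101)))) = Add(Rational(1782, 661), Add(2, Rational(158, 101))) = Add(Rational(1782, 661), Rational(360, 101)) = Rational(417942, 66761)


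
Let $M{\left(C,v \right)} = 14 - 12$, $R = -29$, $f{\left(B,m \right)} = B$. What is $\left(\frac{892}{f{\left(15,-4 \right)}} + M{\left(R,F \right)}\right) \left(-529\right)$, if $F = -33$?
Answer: $- \frac{487738}{15} \approx -32516.0$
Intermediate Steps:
$M{\left(C,v \right)} = 2$
$\left(\frac{892}{f{\left(15,-4 \right)}} + M{\left(R,F \right)}\right) \left(-529\right) = \left(\frac{892}{15} + 2\right) \left(-529\right) = \frac{922}{15} \left(-529\right) = - \frac{487738}{15}$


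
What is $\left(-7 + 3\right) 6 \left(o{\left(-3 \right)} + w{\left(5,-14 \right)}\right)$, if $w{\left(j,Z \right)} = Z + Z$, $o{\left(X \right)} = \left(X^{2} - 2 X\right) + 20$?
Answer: $-168$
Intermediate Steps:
$o{\left(X \right)} = 20 + X^{2} - 2 X$
$w{\left(j,Z \right)} = 2 Z$
$\left(-7 + 3\right) 6 \left(o{\left(-3 \right)} + w{\left(5,-14 \right)}\right) = \left(-7 + 3\right) 6 \left(\left(20 + \left(-3\right)^{2} - -6\right) + 2 \left(-14\right)\right) = \left(-4\right) 6 \left(\left(20 + 9 + 6\right) - 28\right) = - 24 \left(35 - 28\right) = \left(-24\right) 7 = -168$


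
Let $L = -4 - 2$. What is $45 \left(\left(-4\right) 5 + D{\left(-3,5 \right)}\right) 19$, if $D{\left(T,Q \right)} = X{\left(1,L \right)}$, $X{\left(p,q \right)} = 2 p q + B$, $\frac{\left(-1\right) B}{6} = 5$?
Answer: $-53010$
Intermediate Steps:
$B = -30$ ($B = \left(-6\right) 5 = -30$)
$L = -6$ ($L = -4 - 2 = -6$)
$X{\left(p,q \right)} = -30 + 2 p q$ ($X{\left(p,q \right)} = 2 p q - 30 = -30 + 2 p q$)
$D{\left(T,Q \right)} = -42$ ($D{\left(T,Q \right)} = -30 + 2 \cdot 1 \left(-6\right) = -30 - 12 = -42$)
$45 \left(\left(-4\right) 5 + D{\left(-3,5 \right)}\right) 19 = 45 \left(\left(-4\right) 5 - 42\right) 19 = 45 \left(-20 - 42\right) 19 = 45 \left(-62\right) 19 = \left(-2790\right) 19 = -53010$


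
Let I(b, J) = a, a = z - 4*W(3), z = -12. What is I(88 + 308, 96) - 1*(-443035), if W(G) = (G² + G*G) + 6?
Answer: 442927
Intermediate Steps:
W(G) = 6 + 2*G² (W(G) = (G² + G²) + 6 = 2*G² + 6 = 6 + 2*G²)
a = -108 (a = -12 - 4*(6 + 2*3²) = -12 - 4*(6 + 2*9) = -12 - 4*(6 + 18) = -12 - 4*24 = -12 - 96 = -108)
I(b, J) = -108
I(88 + 308, 96) - 1*(-443035) = -108 - 1*(-443035) = -108 + 443035 = 442927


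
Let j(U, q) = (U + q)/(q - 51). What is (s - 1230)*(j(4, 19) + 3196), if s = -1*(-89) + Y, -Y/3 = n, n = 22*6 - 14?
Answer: -152862255/32 ≈ -4.7769e+6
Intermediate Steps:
n = 118 (n = 132 - 14 = 118)
Y = -354 (Y = -3*118 = -354)
s = -265 (s = -1*(-89) - 354 = 89 - 354 = -265)
j(U, q) = (U + q)/(-51 + q)
(s - 1230)*(j(4, 19) + 3196) = (-265 - 1230)*((4 + 19)/(-51 + 19) + 3196) = -1495*(23/(-32) + 3196) = -1495*(-1/32*23 + 3196) = -1495*(-23/32 + 3196) = -1495*102249/32 = -152862255/32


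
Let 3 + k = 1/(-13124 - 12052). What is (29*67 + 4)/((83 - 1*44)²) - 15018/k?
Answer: 191742254497/38293203 ≈ 5007.2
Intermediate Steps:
k = -75529/25176 (k = -3 + 1/(-13124 - 12052) = -3 + 1/(-25176) = -3 - 1/25176 = -75529/25176 ≈ -3.0000)
(29*67 + 4)/((83 - 1*44)²) - 15018/k = (29*67 + 4)/((83 - 1*44)²) - 15018/(-75529/25176) = (1943 + 4)/((83 - 44)²) - 15018*(-25176/75529) = 1947/(39²) + 378093168/75529 = 1947/1521 + 378093168/75529 = 1947*(1/1521) + 378093168/75529 = 649/507 + 378093168/75529 = 191742254497/38293203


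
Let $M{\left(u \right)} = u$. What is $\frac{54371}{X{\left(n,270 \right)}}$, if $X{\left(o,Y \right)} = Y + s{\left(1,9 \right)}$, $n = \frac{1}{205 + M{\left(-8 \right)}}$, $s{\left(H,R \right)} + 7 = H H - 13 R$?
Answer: $\frac{54371}{147} \approx 369.87$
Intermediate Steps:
$s{\left(H,R \right)} = -7 + H^{2} - 13 R$ ($s{\left(H,R \right)} = -7 + \left(H H - 13 R\right) = -7 + \left(H^{2} - 13 R\right) = -7 + H^{2} - 13 R$)
$n = \frac{1}{197}$ ($n = \frac{1}{205 - 8} = \frac{1}{197} \approx 0.0050761$)
$X{\left(o,Y \right)} = -123 + Y$ ($X{\left(o,Y \right)} = Y - \left(124 - 1\right) = Y - 123 = -123 + Y$)
$\frac{54371}{X{\left(n,270 \right)}} = \frac{54371}{-123 + 270} = \frac{54371}{147}$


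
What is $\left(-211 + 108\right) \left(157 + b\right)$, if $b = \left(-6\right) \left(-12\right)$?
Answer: $-23587$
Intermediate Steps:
$b = 72$
$\left(-211 + 108\right) \left(157 + b\right) = \left(-211 + 108\right) \left(157 + 72\right) = \left(-103\right) 229 = -23587$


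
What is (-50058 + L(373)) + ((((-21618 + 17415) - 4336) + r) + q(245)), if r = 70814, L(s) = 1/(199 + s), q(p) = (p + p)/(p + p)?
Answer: 6988697/572 ≈ 12218.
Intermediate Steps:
q(p) = 1 (q(p) = (2*p)/((2*p)) = (2*p)*(1/(2*p)) = 1)
(-50058 + L(373)) + ((((-21618 + 17415) - 4336) + r) + q(245)) = (-50058 + 1/(199 + 373)) + ((((-21618 + 17415) - 4336) + 70814) + 1) = (-50058 + 1/572) + (((-4203 - 4336) + 70814) + 1) = (-50058 + 1/572) + ((-8539 + 70814) + 1) = -28633175/572 + (62275 + 1) = -28633175/572 + 62276 = 6988697/572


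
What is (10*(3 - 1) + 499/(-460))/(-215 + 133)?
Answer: -8701/37720 ≈ -0.23067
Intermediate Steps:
(10*(3 - 1) + 499/(-460))/(-215 + 133) = (10*2 + 499*(-1/460))/(-82) = (20 - 499/460)*(-1/82) = (8701/460)*(-1/82) = -8701/37720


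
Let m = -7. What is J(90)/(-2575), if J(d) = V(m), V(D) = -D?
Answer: -7/2575 ≈ -0.0027184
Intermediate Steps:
J(d) = 7 (J(d) = -1*(-7) = 7)
J(90)/(-2575) = 7/(-2575) = 7*(-1/2575) = -7/2575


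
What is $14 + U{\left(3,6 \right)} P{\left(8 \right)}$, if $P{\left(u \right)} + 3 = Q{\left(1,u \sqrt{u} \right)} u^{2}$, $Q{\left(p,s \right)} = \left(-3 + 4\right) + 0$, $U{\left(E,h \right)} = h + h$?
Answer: $746$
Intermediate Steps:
$U{\left(E,h \right)} = 2 h$
$Q{\left(p,s \right)} = 1$ ($Q{\left(p,s \right)} = 1 + 0 = 1$)
$P{\left(u \right)} = -3 + u^{2}$ ($P{\left(u \right)} = -3 + 1 u^{2} = -3 + u^{2}$)
$14 + U{\left(3,6 \right)} P{\left(8 \right)} = 14 + 2 \cdot 6 \left(-3 + 8^{2}\right) = 14 + 12 \left(-3 + 64\right) = 14 + 12 \cdot 61 = 14 + 732 = 746$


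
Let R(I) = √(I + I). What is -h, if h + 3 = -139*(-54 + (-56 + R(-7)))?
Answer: -15287 + 139*I*√14 ≈ -15287.0 + 520.09*I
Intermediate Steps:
R(I) = √2*√I (R(I) = √(2*I) = √2*√I)
h = 15287 - 139*I*√14 (h = -3 - 139*(-54 + (-56 + √2*√(-7))) = -3 - 139*(-54 + (-56 + √2*(I*√7))) = -3 - 139*(-54 + (-56 + I*√14)) = -3 - 139*(-110 + I*√14) = -3 + (15290 - 139*I*√14) = 15287 - 139*I*√14 ≈ 15287.0 - 520.09*I)
-h = -(15287 - 139*I*√14) = -15287 + 139*I*√14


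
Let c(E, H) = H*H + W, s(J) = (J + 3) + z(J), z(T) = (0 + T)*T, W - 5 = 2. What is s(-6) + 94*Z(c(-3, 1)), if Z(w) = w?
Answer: 785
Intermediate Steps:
W = 7 (W = 5 + 2 = 7)
z(T) = T² (z(T) = T*T = T²)
s(J) = 3 + J + J² (s(J) = (J + 3) + J² = (3 + J) + J² = 3 + J + J²)
c(E, H) = 7 + H² (c(E, H) = H*H + 7 = H² + 7 = 7 + H²)
s(-6) + 94*Z(c(-3, 1)) = (3 - 6 + (-6)²) + 94*(7 + 1²) = (3 - 6 + 36) + 94*(7 + 1) = 33 + 94*8 = 33 + 752 = 785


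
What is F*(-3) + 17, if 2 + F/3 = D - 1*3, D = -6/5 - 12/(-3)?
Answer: 184/5 ≈ 36.800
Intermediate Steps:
D = 14/5 (D = -6*⅕ - 12*(-⅓) = -6/5 + 4 = 14/5 ≈ 2.8000)
F = -33/5 (F = -6 + 3*(14/5 - 1*3) = -6 + 3*(14/5 - 3) = -6 + 3*(-⅕) = -6 - ⅗ = -33/5 ≈ -6.6000)
F*(-3) + 17 = -33/5*(-3) + 17 = 99/5 + 17 = 184/5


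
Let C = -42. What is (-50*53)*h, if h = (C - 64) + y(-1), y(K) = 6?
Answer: 265000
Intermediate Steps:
h = -100 (h = (-42 - 64) + 6 = -106 + 6 = -100)
(-50*53)*h = -50*53*(-100) = -2650*(-100) = 265000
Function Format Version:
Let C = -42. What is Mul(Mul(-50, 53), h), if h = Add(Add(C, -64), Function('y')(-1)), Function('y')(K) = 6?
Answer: 265000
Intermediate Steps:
h = -100 (h = Add(Add(-42, -64), 6) = Add(-106, 6) = -100)
Mul(Mul(-50, 53), h) = Mul(Mul(-50, 53), -100) = Mul(-2650, -100) = 265000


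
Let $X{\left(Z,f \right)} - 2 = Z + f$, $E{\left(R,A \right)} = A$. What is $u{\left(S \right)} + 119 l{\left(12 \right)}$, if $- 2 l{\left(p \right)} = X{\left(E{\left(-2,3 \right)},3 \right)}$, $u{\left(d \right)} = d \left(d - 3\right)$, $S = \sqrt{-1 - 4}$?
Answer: $-481 - 3 i \sqrt{5} \approx -481.0 - 6.7082 i$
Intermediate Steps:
$S = i \sqrt{5}$ ($S = \sqrt{-5} = i \sqrt{5} \approx 2.2361 i$)
$u{\left(d \right)} = d \left(-3 + d\right)$
$X{\left(Z,f \right)} = 2 + Z + f$ ($X{\left(Z,f \right)} = 2 + \left(Z + f\right) = 2 + Z + f$)
$l{\left(p \right)} = -4$ ($l{\left(p \right)} = - \frac{2 + 3 + 3}{2} = \left(- \frac{1}{2}\right) 8 = -4$)
$u{\left(S \right)} + 119 l{\left(12 \right)} = i \sqrt{5} \left(-3 + i \sqrt{5}\right) + 119 \left(-4\right) = i \sqrt{5} \left(-3 + i \sqrt{5}\right) - 476 = -476 + i \sqrt{5} \left(-3 + i \sqrt{5}\right)$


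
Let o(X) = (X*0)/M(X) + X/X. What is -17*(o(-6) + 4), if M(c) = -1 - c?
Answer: -85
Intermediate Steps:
o(X) = 1 (o(X) = (X*0)/(-1 - X) + X/X = 0/(-1 - X) + 1 = 0 + 1 = 1)
-17*(o(-6) + 4) = -17*(1 + 4) = -17*5 = -85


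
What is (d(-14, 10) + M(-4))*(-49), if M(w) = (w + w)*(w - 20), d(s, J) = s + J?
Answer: -9212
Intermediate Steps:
d(s, J) = J + s
M(w) = 2*w*(-20 + w) (M(w) = (2*w)*(-20 + w) = 2*w*(-20 + w))
(d(-14, 10) + M(-4))*(-49) = ((10 - 14) + 2*(-4)*(-20 - 4))*(-49) = (-4 + 2*(-4)*(-24))*(-49) = (-4 + 192)*(-49) = 188*(-49) = -9212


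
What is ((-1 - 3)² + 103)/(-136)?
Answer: -7/8 ≈ -0.87500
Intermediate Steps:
((-1 - 3)² + 103)/(-136) = -((-4)² + 103)/136 = -(16 + 103)/136 = -1/136*119 = -7/8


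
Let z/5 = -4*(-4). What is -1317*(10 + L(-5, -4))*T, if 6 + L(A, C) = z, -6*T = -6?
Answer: -110628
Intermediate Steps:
z = 80 (z = 5*(-4*(-4)) = 5*16 = 80)
T = 1 (T = -⅙*(-6) = 1)
L(A, C) = 74 (L(A, C) = -6 + 80 = 74)
-1317*(10 + L(-5, -4))*T = -1317*(10 + 74) = -110628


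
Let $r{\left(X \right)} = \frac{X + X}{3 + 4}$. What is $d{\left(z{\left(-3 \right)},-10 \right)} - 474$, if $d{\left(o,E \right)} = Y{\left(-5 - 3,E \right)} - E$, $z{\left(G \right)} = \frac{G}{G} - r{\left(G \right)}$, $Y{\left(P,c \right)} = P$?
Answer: $-472$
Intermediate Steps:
$r{\left(X \right)} = \frac{2 X}{7}$
$z{\left(G \right)} = 1 - \frac{2 G}{7}$ ($z{\left(G \right)} = \frac{G}{G} - \frac{2 G}{7} = 1 - \frac{2 G}{7}$)
$d{\left(o,E \right)} = -8 - E$ ($d{\left(o,E \right)} = \left(-5 - 3\right) - E = -8 - E$)
$d{\left(z{\left(-3 \right)},-10 \right)} - 474 = \left(-8 - -10\right) - 474 = \left(-8 + 10\right) - 474 = 2 - 474 = -472$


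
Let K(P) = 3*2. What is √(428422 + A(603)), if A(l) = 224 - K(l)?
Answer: 4*√26790 ≈ 654.71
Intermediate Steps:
K(P) = 6
A(l) = 218 (A(l) = 224 - 1*6 = 224 - 6 = 218)
√(428422 + A(603)) = √(428422 + 218) = √428640 = 4*√26790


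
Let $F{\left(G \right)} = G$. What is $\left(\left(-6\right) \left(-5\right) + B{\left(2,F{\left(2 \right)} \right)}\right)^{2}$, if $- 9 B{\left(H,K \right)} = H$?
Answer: $\frac{71824}{81} \approx 886.72$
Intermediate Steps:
$B{\left(H,K \right)} = - \frac{H}{9}$
$\left(\left(-6\right) \left(-5\right) + B{\left(2,F{\left(2 \right)} \right)}\right)^{2} = \left(\left(-6\right) \left(-5\right) - \frac{2}{9}\right)^{2} = \left(30 - \frac{2}{9}\right)^{2} = \left(\frac{268}{9}\right)^{2} = \frac{71824}{81}$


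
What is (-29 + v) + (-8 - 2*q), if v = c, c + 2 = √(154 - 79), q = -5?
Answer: -29 + 5*√3 ≈ -20.340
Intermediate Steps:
c = -2 + 5*√3 (c = -2 + √(154 - 79) = -2 + √75 = -2 + 5*√3 ≈ 6.6603)
v = -2 + 5*√3 ≈ 6.6603
(-29 + v) + (-8 - 2*q) = (-29 + (-2 + 5*√3)) + (-8 - 2*(-5)) = (-31 + 5*√3) + (-8 + 10) = (-31 + 5*√3) + 2 = -29 + 5*√3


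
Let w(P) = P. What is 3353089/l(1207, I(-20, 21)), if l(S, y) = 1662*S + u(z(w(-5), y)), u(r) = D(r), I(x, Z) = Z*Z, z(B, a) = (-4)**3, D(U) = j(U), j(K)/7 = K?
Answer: 3353089/2005586 ≈ 1.6719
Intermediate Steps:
j(K) = 7*K
D(U) = 7*U
z(B, a) = -64
I(x, Z) = Z**2
u(r) = 7*r
l(S, y) = -448 + 1662*S (l(S, y) = 1662*S + 7*(-64) = 1662*S - 448 = -448 + 1662*S)
3353089/l(1207, I(-20, 21)) = 3353089/(-448 + 1662*1207) = 3353089/(-448 + 2006034) = 3353089/2005586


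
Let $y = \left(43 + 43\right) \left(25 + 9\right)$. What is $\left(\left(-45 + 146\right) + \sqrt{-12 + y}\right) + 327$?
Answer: $428 + 4 \sqrt{182} \approx 481.96$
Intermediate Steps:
$y = 2924$ ($y = 86 \cdot 34 = 2924$)
$\left(\left(-45 + 146\right) + \sqrt{-12 + y}\right) + 327 = \left(\left(-45 + 146\right) + \sqrt{-12 + 2924}\right) + 327 = \left(101 + \sqrt{2912}\right) + 327 = \left(101 + 4 \sqrt{182}\right) + 327 = 428 + 4 \sqrt{182}$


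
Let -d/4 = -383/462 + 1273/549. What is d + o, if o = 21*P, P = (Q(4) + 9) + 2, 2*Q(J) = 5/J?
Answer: 80543921/338184 ≈ 238.17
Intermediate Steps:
Q(J) = 5/(2*J) (Q(J) = (5/J)/2 = 5/(2*J))
P = 93/8 (P = ((5/2)/4 + 9) + 2 = ((5/2)*(¼) + 9) + 2 = (5/8 + 9) + 2 = 77/8 + 2 = 93/8 ≈ 11.625)
d = -251906/42273 (d = -4*(-383/462 + 1273/549) = -4*125953/84546 = -251906/42273 ≈ -5.9590)
o = 1953/8 (o = 21*(93/8) = 1953/8 ≈ 244.13)
d + o = -251906/42273 + 1953/8 = 80543921/338184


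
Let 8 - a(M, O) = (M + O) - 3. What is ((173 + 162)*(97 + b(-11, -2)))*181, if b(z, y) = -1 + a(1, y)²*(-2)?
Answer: -11641920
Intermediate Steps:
a(M, O) = 11 - M - O (a(M, O) = 8 - ((M + O) - 3) = 8 - (-3 + M + O) = 8 + (3 - M - O) = 11 - M - O)
b(z, y) = -1 - 2*(10 - y)² (b(z, y) = -1 + (11 - 1*1 - y)²*(-2) = -1 + (11 - 1 - y)²*(-2) = -1 + (10 - y)²*(-2) = -1 - 2*(10 - y)²)
((173 + 162)*(97 + b(-11, -2)))*181 = ((173 + 162)*(97 + (-1 - 2*(-10 - 2)²)))*181 = (335*(97 + (-1 - 2*(-12)²)))*181 = (335*(97 + (-1 - 2*144)))*181 = (335*(97 + (-1 - 288)))*181 = (335*(97 - 289))*181 = (335*(-192))*181 = -64320*181 = -11641920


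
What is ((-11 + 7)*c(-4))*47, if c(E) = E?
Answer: 752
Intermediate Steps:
((-11 + 7)*c(-4))*47 = ((-11 + 7)*(-4))*47 = -4*(-4)*47 = 16*47 = 752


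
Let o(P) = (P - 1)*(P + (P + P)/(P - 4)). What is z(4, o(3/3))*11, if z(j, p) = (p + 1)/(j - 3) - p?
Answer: 11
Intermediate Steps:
o(P) = (-1 + P)*(P + 2*P/(-4 + P)) (o(P) = (-1 + P)*(P + (2*P)/(-4 + P)) = (-1 + P)*(P + 2*P/(-4 + P)))
z(j, p) = -p + (1 + p)/(-3 + j) (z(j, p) = (1 + p)/(-3 + j) - p = -p + (1 + p)/(-3 + j))
z(4, o(3/3))*11 = ((1 + 4*((3/3)*(2 + (3/3)**2 - 9/3)/(-4 + 3/3)) - 1*4*(3/3)*(2 + (3/3)**2 - 9/3)/(-4 + 3/3))/(-3 + 4))*11 = ((1 + 4*((3*(1/3))*(2 + (3*(1/3))**2 - 9/3)/(-4 + 3*(1/3))) - 1*4*(3*(1/3))*(2 + (3*(1/3))**2 - 9/3)/(-4 + 3*(1/3)))/1)*11 = (1*(1 + 4*(1*(2 + 1**2 - 3*1)/(-4 + 1)) - 1*4*1*(2 + 1**2 - 3*1)/(-4 + 1)))*11 = (1*(1 + 4*(1*(2 + 1 - 3)/(-3)) - 1*4*1*(2 + 1 - 3)/(-3)))*11 = (1*(1 + 4*(1*(-1/3)*0) - 1*4*1*(-1/3)*0))*11 = (1*(1 + 4*0 - 1*4*0))*11 = (1*(1 + 0 + 0))*11 = (1*1)*11 = 1*11 = 11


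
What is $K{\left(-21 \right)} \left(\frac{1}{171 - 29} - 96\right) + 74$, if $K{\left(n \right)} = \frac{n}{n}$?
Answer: $- \frac{3123}{142} \approx -21.993$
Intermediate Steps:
$K{\left(n \right)} = 1$
$K{\left(-21 \right)} \left(\frac{1}{171 - 29} - 96\right) + 74 = 1 \left(\frac{1}{171 - 29} - 96\right) + 74 = 1 \left(\frac{1}{142} - 96\right) + 74 = 1 \left(- \frac{13631}{142}\right) + 74 = - \frac{13631}{142} + 74 = - \frac{3123}{142}$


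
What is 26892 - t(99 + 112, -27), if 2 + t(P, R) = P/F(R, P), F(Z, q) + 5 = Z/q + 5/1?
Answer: 770659/27 ≈ 28543.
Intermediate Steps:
F(Z, q) = Z/q (F(Z, q) = -5 + (Z/q + 5/1) = -5 + (Z/q + 5*1) = -5 + (Z/q + 5) = -5 + (5 + Z/q) = Z/q)
t(P, R) = -2 + P**2/R (t(P, R) = -2 + P/((R/P)) = -2 + P*(P/R) = -2 + P**2/R)
26892 - t(99 + 112, -27) = 26892 - (-2 + (99 + 112)**2/(-27)) = 26892 - (-2 + 211**2*(-1/27)) = 26892 - (-2 + 44521*(-1/27)) = 26892 - (-2 - 44521/27) = 26892 - 1*(-44575/27) = 26892 + 44575/27 = 770659/27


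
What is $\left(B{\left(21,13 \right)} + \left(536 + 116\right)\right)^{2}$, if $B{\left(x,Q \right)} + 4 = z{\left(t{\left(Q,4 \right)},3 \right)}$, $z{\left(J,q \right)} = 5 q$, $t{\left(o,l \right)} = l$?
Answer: $439569$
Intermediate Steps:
$B{\left(x,Q \right)} = 11$ ($B{\left(x,Q \right)} = -4 + 5 \cdot 3 = -4 + 15 = 11$)
$\left(B{\left(21,13 \right)} + \left(536 + 116\right)\right)^{2} = \left(11 + \left(536 + 116\right)\right)^{2} = \left(11 + 652\right)^{2} = 663^{2} = 439569$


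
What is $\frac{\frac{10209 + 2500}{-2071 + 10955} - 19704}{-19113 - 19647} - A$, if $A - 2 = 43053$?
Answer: $- \frac{872091117269}{20255520} \approx -43055.0$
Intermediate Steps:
$A = 43055$ ($A = 2 + 43053 = 43055$)
$\frac{\frac{10209 + 2500}{-2071 + 10955} - 19704}{-19113 - 19647} - A = \frac{\frac{10209 + 2500}{-2071 + 10955} - 19704}{-19113 - 19647} - 43055 = \frac{\frac{12709}{8884} - 19704}{-38760} - 43055 = \left(12709 \cdot \frac{1}{8884} - 19704\right) \left(- \frac{1}{38760}\right) - 43055 = \left(\frac{12709}{8884} - 19704\right) \left(- \frac{1}{38760}\right) - 43055 = \left(- \frac{175037627}{8884}\right) \left(- \frac{1}{38760}\right) - 43055 = \frac{10296331}{20255520} - 43055 = - \frac{872091117269}{20255520}$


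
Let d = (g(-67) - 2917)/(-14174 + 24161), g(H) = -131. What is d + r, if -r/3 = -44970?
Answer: 449114374/3329 ≈ 1.3491e+5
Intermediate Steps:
r = 134910 (r = -3*(-44970) = 134910)
d = -1016/3329 (d = (-131 - 2917)/(-14174 + 24161) = -3048/9987 = -3048*1/9987 = -1016/3329 ≈ -0.30520)
d + r = -1016/3329 + 134910 = 449114374/3329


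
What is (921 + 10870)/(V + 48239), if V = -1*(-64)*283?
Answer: 11791/66351 ≈ 0.17771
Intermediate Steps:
V = 18112 (V = 64*283 = 18112)
(921 + 10870)/(V + 48239) = (921 + 10870)/(18112 + 48239) = 11791/66351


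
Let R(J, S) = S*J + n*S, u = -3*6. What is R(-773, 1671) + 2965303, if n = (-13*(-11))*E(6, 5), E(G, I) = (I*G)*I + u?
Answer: 33215416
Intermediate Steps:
u = -18
E(G, I) = -18 + G*I² (E(G, I) = (I*G)*I - 18 = (G*I)*I - 18 = G*I² - 18 = -18 + G*I²)
n = 18876 (n = (-13*(-11))*(-18 + 6*5²) = 143*(-18 + 6*25) = 143*(-18 + 150) = 143*132 = 18876)
R(J, S) = 18876*S + J*S (R(J, S) = S*J + 18876*S = J*S + 18876*S = 18876*S + J*S)
R(-773, 1671) + 2965303 = 1671*(18876 - 773) + 2965303 = 1671*18103 + 2965303 = 30250113 + 2965303 = 33215416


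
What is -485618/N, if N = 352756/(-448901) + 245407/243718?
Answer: -53129160597151324/24190460899 ≈ -2.1963e+6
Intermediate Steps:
N = 24190460899/109405253918 (N = 352756*(-1/448901) + 245407*(1/243718) = -352756/448901 + 245407/243718 = 24190460899/109405253918 ≈ 0.22111)
-485618/N = -485618/24190460899/109405253918 = -485618*109405253918/24190460899 = -53129160597151324/24190460899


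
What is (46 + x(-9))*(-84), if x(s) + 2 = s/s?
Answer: -3780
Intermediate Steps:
x(s) = -1 (x(s) = -2 + s/s = -2 + 1 = -1)
(46 + x(-9))*(-84) = (46 - 1)*(-84) = 45*(-84) = -3780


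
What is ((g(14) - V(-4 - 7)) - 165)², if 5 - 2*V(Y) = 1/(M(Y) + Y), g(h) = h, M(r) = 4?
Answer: 1155625/49 ≈ 23584.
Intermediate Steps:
V(Y) = 5/2 - 1/(2*(4 + Y))
((g(14) - V(-4 - 7)) - 165)² = ((14 - (19 + 5*(-4 - 7))/(2*(4 + (-4 - 7)))) - 165)² = ((14 - (19 + 5*(-11))/(2*(4 - 11))) - 165)² = ((14 - (19 - 55)/(2*(-7))) - 165)² = ((14 - (-1)*(-36)/(2*7)) - 165)² = ((14 - 1*18/7) - 165)² = ((14 - 18/7) - 165)² = (80/7 - 165)² = (-1075/7)² = 1155625/49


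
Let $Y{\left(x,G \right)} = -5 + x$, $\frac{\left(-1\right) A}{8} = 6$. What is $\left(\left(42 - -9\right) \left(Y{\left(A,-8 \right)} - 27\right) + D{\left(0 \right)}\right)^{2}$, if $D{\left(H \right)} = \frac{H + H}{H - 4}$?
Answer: $16646400$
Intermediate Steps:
$A = -48$ ($A = \left(-8\right) 6 = -48$)
$D{\left(H \right)} = \frac{2 H}{-4 + H}$
$\left(\left(42 - -9\right) \left(Y{\left(A,-8 \right)} - 27\right) + D{\left(0 \right)}\right)^{2} = \left(\left(42 - -9\right) \left(\left(-5 - 48\right) - 27\right) + 2 \cdot 0 \frac{1}{-4 + 0}\right)^{2} = \left(\left(42 + 9\right) \left(-53 - 27\right) + 2 \cdot 0 \frac{1}{-4}\right)^{2} = \left(51 \left(-80\right) + 2 \cdot 0 \left(- \frac{1}{4}\right)\right)^{2} = \left(-4080 + 0\right)^{2} = \left(-4080\right)^{2} = 16646400$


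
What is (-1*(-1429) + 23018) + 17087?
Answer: 41534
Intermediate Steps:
(-1*(-1429) + 23018) + 17087 = (1429 + 23018) + 17087 = 24447 + 17087 = 41534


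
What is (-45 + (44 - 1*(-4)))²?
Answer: 9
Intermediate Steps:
(-45 + (44 - 1*(-4)))² = (-45 + (44 + 4))² = (-45 + 48)² = 3² = 9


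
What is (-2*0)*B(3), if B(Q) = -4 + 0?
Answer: 0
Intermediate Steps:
B(Q) = -4
(-2*0)*B(3) = -2*0*(-4) = 0*(-4) = 0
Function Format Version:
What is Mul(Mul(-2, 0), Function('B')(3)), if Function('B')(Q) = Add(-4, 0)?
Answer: 0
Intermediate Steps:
Function('B')(Q) = -4
Mul(Mul(-2, 0), Function('B')(3)) = Mul(Mul(-2, 0), -4) = Mul(0, -4) = 0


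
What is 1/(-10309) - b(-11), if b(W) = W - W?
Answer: -1/10309 ≈ -9.7003e-5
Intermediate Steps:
b(W) = 0
1/(-10309) - b(-11) = 1/(-10309) - 1*0 = -1/10309 + 0 = -1/10309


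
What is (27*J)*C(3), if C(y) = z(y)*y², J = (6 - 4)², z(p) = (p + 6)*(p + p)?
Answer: 52488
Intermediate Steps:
z(p) = 2*p*(6 + p) (z(p) = (6 + p)*(2*p) = 2*p*(6 + p))
J = 4 (J = 2² = 4)
C(y) = 2*y³*(6 + y) (C(y) = (2*y*(6 + y))*y² = 2*y³*(6 + y))
(27*J)*C(3) = (27*4)*(2*3³*(6 + 3)) = 108*(2*27*9) = 108*486 = 52488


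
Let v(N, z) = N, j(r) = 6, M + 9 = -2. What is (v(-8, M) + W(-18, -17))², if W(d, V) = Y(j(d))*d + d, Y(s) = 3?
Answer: 6400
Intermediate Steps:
M = -11 (M = -9 - 2 = -11)
W(d, V) = 4*d (W(d, V) = 3*d + d = 4*d)
(v(-8, M) + W(-18, -17))² = (-8 + 4*(-18))² = (-8 - 72)² = (-80)² = 6400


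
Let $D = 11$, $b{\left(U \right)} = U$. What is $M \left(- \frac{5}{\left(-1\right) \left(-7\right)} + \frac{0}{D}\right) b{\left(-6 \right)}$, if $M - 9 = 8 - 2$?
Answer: $\frac{450}{7} \approx 64.286$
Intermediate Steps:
$M = 15$ ($M = 9 + \left(8 - 2\right) = 9 + 6 = 15$)
$M \left(- \frac{5}{\left(-1\right) \left(-7\right)} + \frac{0}{D}\right) b{\left(-6 \right)} = 15 \left(- \frac{5}{\left(-1\right) \left(-7\right)} + \frac{0}{11}\right) \left(-6\right) = 15 \left(- \frac{5}{7} + 0 \cdot \frac{1}{11}\right) \left(-6\right) = 15 \left(\left(-5\right) \frac{1}{7} + 0\right) \left(-6\right) = 15 \left(- \frac{5}{7} + 0\right) \left(-6\right) = 15 \left(- \frac{5}{7}\right) \left(-6\right) = \left(- \frac{75}{7}\right) \left(-6\right) = \frac{450}{7}$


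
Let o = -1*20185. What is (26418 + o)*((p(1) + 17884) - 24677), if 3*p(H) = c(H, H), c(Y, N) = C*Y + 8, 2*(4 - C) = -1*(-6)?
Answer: -42322070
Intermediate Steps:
C = 1 (C = 4 - (-1)*(-6)/2 = 4 - ½*6 = 4 - 3 = 1)
c(Y, N) = 8 + Y (c(Y, N) = 1*Y + 8 = Y + 8 = 8 + Y)
o = -20185
p(H) = 8/3 + H/3 (p(H) = (8 + H)/3 = 8/3 + H/3)
(26418 + o)*((p(1) + 17884) - 24677) = (26418 - 20185)*(((8/3 + (⅓)*1) + 17884) - 24677) = 6233*(((8/3 + ⅓) + 17884) - 24677) = 6233*((3 + 17884) - 24677) = 6233*(17887 - 24677) = 6233*(-6790) = -42322070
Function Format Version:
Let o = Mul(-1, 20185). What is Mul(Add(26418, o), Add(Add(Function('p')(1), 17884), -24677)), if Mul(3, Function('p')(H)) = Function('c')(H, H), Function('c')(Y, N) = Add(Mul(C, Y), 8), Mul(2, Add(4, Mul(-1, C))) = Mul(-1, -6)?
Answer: -42322070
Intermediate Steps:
C = 1 (C = Add(4, Mul(Rational(-1, 2), Mul(-1, -6))) = Add(4, Mul(Rational(-1, 2), 6)) = Add(4, -3) = 1)
Function('c')(Y, N) = Add(8, Y) (Function('c')(Y, N) = Add(Mul(1, Y), 8) = Add(Y, 8) = Add(8, Y))
o = -20185
Function('p')(H) = Add(Rational(8, 3), Mul(Rational(1, 3), H)) (Function('p')(H) = Mul(Rational(1, 3), Add(8, H)) = Add(Rational(8, 3), Mul(Rational(1, 3), H)))
Mul(Add(26418, o), Add(Add(Function('p')(1), 17884), -24677)) = Mul(Add(26418, -20185), Add(Add(Add(Rational(8, 3), Mul(Rational(1, 3), 1)), 17884), -24677)) = Mul(6233, Add(Add(Add(Rational(8, 3), Rational(1, 3)), 17884), -24677)) = Mul(6233, Add(Add(3, 17884), -24677)) = Mul(6233, Add(17887, -24677)) = Mul(6233, -6790) = -42322070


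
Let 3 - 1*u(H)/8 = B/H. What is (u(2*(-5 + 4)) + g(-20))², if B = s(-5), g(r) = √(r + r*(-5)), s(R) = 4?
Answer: 1680 + 320*√5 ≈ 2395.5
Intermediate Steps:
g(r) = 2*√(-r) (g(r) = √(r - 5*r) = √(-4*r) = 2*√(-r))
B = 4
u(H) = 24 - 32/H
(u(2*(-5 + 4)) + g(-20))² = ((24 - 32*1/(2*(-5 + 4))) + 2*√(-1*(-20)))² = ((24 - 32/(2*(-1))) + 2*√20)² = ((24 - 32/(-2)) + 2*(2*√5))² = ((24 - 32*(-½)) + 4*√5)² = ((24 + 16) + 4*√5)² = (40 + 4*√5)²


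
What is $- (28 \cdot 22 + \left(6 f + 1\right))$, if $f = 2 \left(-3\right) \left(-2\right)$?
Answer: $-689$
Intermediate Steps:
$f = 12$ ($f = \left(-6\right) \left(-2\right) = 12$)
$- (28 \cdot 22 + \left(6 f + 1\right)) = - (28 \cdot 22 + \left(6 \cdot 12 + 1\right)) = - (616 + \left(72 + 1\right)) = - (616 + 73) = \left(-1\right) 689 = -689$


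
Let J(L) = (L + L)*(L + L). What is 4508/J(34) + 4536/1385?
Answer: 6804511/1601060 ≈ 4.2500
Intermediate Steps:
J(L) = 4*L² (J(L) = (2*L)*(2*L) = 4*L²)
4508/J(34) + 4536/1385 = 4508/((4*34²)) + 4536/1385 = 4508/((4*1156)) + 4536*(1/1385) = 4508/4624 + 4536/1385 = 4508*(1/4624) + 4536/1385 = 1127/1156 + 4536/1385 = 6804511/1601060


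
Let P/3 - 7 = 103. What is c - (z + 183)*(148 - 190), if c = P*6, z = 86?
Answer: 13278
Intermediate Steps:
P = 330 (P = 21 + 3*103 = 21 + 309 = 330)
c = 1980 (c = 330*6 = 1980)
c - (z + 183)*(148 - 190) = 1980 - (86 + 183)*(148 - 190) = 1980 - 269*(-42) = 1980 - 1*(-11298) = 1980 + 11298 = 13278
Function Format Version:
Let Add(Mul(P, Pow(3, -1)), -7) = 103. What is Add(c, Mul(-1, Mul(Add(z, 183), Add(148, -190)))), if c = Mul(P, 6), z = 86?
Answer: 13278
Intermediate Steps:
P = 330 (P = Add(21, Mul(3, 103)) = Add(21, 309) = 330)
c = 1980 (c = Mul(330, 6) = 1980)
Add(c, Mul(-1, Mul(Add(z, 183), Add(148, -190)))) = Add(1980, Mul(-1, Mul(Add(86, 183), Add(148, -190)))) = Add(1980, Mul(-1, Mul(269, -42))) = Add(1980, Mul(-1, -11298)) = Add(1980, 11298) = 13278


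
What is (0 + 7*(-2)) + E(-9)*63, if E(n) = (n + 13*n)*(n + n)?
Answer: 142870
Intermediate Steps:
E(n) = 28*n**2 (E(n) = (14*n)*(2*n) = 28*n**2)
(0 + 7*(-2)) + E(-9)*63 = (0 + 7*(-2)) + (28*(-9)**2)*63 = (0 - 14) + (28*81)*63 = -14 + 2268*63 = -14 + 142884 = 142870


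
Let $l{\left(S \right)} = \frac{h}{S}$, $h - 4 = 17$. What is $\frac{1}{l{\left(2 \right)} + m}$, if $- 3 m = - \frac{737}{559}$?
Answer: $\frac{3354}{36691} \approx 0.091412$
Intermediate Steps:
$h = 21$ ($h = 4 + 17 = 21$)
$m = \frac{737}{1677}$ ($m = - \frac{\left(-737\right) \frac{1}{559}}{3} = \left(- \frac{1}{3}\right) \left(- \frac{737}{559}\right) = \frac{737}{1677} \approx 0.43948$)
$l{\left(S \right)} = \frac{21}{S}$
$\frac{1}{l{\left(2 \right)} + m} = \frac{1}{\frac{21}{2} + \frac{737}{1677}} = \frac{1}{\frac{36691}{3354}} = \frac{3354}{36691}$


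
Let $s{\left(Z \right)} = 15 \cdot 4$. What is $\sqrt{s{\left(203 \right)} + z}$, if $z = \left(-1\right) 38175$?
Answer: $33 i \sqrt{35} \approx 195.23 i$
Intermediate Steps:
$s{\left(Z \right)} = 60$
$z = -38175$
$\sqrt{s{\left(203 \right)} + z} = \sqrt{60 - 38175} = \sqrt{-38115} = 33 i \sqrt{35}$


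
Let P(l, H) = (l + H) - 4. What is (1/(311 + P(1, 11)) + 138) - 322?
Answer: -58695/319 ≈ -184.00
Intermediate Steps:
P(l, H) = -4 + H + l (P(l, H) = (H + l) - 4 = -4 + H + l)
(1/(311 + P(1, 11)) + 138) - 322 = (1/(311 + (-4 + 11 + 1)) + 138) - 322 = (1/(311 + 8) + 138) - 322 = (1/319 + 138) - 322 = 44023/319 - 322 = -58695/319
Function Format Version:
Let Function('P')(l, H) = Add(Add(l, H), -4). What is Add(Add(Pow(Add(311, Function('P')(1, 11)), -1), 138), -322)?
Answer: Rational(-58695, 319) ≈ -184.00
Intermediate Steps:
Function('P')(l, H) = Add(-4, H, l) (Function('P')(l, H) = Add(Add(H, l), -4) = Add(-4, H, l))
Add(Add(Pow(Add(311, Function('P')(1, 11)), -1), 138), -322) = Add(Add(Pow(Add(311, Add(-4, 11, 1)), -1), 138), -322) = Add(Add(Pow(Add(311, 8), -1), 138), -322) = Add(Add(Pow(319, -1), 138), -322) = Add(Add(Rational(1, 319), 138), -322) = Add(Rational(44023, 319), -322) = Rational(-58695, 319)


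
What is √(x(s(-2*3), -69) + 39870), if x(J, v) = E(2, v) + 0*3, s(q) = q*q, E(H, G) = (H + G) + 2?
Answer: √39805 ≈ 199.51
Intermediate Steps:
E(H, G) = 2 + G + H (E(H, G) = (G + H) + 2 = 2 + G + H)
s(q) = q²
x(J, v) = 4 + v (x(J, v) = (2 + v + 2) + 0*3 = (4 + v) + 0 = 4 + v)
√(x(s(-2*3), -69) + 39870) = √((4 - 69) + 39870) = √(-65 + 39870) = √39805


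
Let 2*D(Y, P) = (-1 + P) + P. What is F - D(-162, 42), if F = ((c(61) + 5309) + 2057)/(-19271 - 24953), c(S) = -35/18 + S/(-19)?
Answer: -630188641/15124608 ≈ -41.666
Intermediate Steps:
c(S) = -35/18 - S/19 (c(S) = -35*1/18 + S*(-1/19) = -35/18 - S/19)
D(Y, P) = -½ + P (D(Y, P) = ((-1 + P) + P)/2 = (-1 + 2*P)/2 = -½ + P)
F = -2517409/15124608 (F = (((-35/18 - 1/19*61) + 5309) + 2057)/(-19271 - 24953) = (((-35/18 - 61/19) + 5309) + 2057)/(-44224) = ((-1763/342 + 5309) + 2057)*(-1/44224) = (1813915/342 + 2057)*(-1/44224) = (2517409/342)*(-1/44224) = -2517409/15124608 ≈ -0.16644)
F - D(-162, 42) = -2517409/15124608 - (-½ + 42) = -2517409/15124608 - 1*83/2 = -2517409/15124608 - 83/2 = -630188641/15124608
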